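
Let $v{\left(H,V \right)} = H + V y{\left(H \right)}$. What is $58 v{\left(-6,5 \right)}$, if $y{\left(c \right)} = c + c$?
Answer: $-3828$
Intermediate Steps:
$y{\left(c \right)} = 2 c$
$v{\left(H,V \right)} = H + 2 H V$ ($v{\left(H,V \right)} = H + V 2 H = H + 2 H V$)
$58 v{\left(-6,5 \right)} = 58 \left(- 6 \left(1 + 2 \cdot 5\right)\right) = 58 \left(- 6 \left(1 + 10\right)\right) = 58 \left(\left(-6\right) 11\right) = 58 \left(-66\right) = -3828$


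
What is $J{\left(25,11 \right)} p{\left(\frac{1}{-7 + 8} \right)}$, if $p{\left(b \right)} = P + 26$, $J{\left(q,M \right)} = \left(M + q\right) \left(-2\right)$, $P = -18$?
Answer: $-576$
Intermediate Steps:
$J{\left(q,M \right)} = - 2 M - 2 q$
$p{\left(b \right)} = 8$ ($p{\left(b \right)} = -18 + 26 = 8$)
$J{\left(25,11 \right)} p{\left(\frac{1}{-7 + 8} \right)} = \left(\left(-2\right) 11 - 50\right) 8 = \left(-22 - 50\right) 8 = \left(-72\right) 8 = -576$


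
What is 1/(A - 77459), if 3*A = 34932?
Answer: -1/65815 ≈ -1.5194e-5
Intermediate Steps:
A = 11644 (A = (1/3)*34932 = 11644)
1/(A - 77459) = 1/(11644 - 77459) = 1/(-65815) = -1/65815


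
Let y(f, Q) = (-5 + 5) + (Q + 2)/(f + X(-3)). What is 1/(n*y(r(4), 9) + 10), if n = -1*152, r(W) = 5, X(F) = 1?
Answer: -3/806 ≈ -0.0037221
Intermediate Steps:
n = -152
y(f, Q) = (2 + Q)/(1 + f) (y(f, Q) = (-5 + 5) + (Q + 2)/(f + 1) = 0 + (2 + Q)/(1 + f) = (2 + Q)/(1 + f))
1/(n*y(r(4), 9) + 10) = 1/(-152*(2 + 9)/(1 + 5) + 10) = 1/(-152*11/6 + 10) = 1/(-836/3 + 10) = 1/(-806/3) = -3/806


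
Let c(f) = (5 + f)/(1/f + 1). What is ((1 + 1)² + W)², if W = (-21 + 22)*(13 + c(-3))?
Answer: 400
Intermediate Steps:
c(f) = (5 + f)/(1 + 1/f)
W = 16 (W = (-21 + 22)*(13 - 3*(5 - 3)/(1 - 3)) = 1*(13 - 3*2/(-2)) = 1*(13 - 3*(-½)*2) = 1*(13 + 3) = 1*16 = 16)
((1 + 1)² + W)² = ((1 + 1)² + 16)² = (2² + 16)² = (4 + 16)² = 20² = 400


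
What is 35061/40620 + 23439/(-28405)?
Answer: 44939/1183396 ≈ 0.037975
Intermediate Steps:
35061/40620 + 23439/(-28405) = 35061*(1/40620) + 23439*(-1/28405) = 11687/13540 - 1803/2185 = 44939/1183396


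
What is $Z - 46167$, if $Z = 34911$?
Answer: $-11256$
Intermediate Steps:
$Z - 46167 = 34911 - 46167 = -11256$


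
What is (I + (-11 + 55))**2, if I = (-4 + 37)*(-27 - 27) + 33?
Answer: 2907025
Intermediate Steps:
I = -1749 (I = 33*(-54) + 33 = -1782 + 33 = -1749)
(I + (-11 + 55))**2 = (-1749 + (-11 + 55))**2 = (-1749 + 44)**2 = (-1705)**2 = 2907025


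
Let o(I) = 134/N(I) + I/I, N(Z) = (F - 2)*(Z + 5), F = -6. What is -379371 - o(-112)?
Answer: -162371283/428 ≈ -3.7937e+5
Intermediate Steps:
N(Z) = -40 - 8*Z (N(Z) = (-6 - 2)*(Z + 5) = -8*(5 + Z) = -40 - 8*Z)
o(I) = 1 + 134/(-40 - 8*I) (o(I) = 134/(-40 - 8*I) + I/I = 134/(-40 - 8*I) + 1 = 1 + 134/(-40 - 8*I))
-379371 - o(-112) = -379371 - (-47/4 - 112)/(5 - 112) = -379371 - (-495)/((-107)*4) = -379371 - (-1)*(-495)/(107*4) = -379371 - 1*495/428 = -379371 - 495/428 = -162371283/428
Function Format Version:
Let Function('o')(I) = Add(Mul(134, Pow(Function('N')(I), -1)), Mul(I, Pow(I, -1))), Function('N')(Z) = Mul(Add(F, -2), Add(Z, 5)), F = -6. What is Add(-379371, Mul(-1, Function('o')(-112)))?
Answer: Rational(-162371283, 428) ≈ -3.7937e+5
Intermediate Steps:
Function('N')(Z) = Add(-40, Mul(-8, Z)) (Function('N')(Z) = Mul(Add(-6, -2), Add(Z, 5)) = Mul(-8, Add(5, Z)) = Add(-40, Mul(-8, Z)))
Function('o')(I) = Add(1, Mul(134, Pow(Add(-40, Mul(-8, I)), -1))) (Function('o')(I) = Add(Mul(134, Pow(Add(-40, Mul(-8, I)), -1)), Mul(I, Pow(I, -1))) = Add(Mul(134, Pow(Add(-40, Mul(-8, I)), -1)), 1) = Add(1, Mul(134, Pow(Add(-40, Mul(-8, I)), -1))))
Add(-379371, Mul(-1, Function('o')(-112))) = Add(-379371, Mul(-1, Mul(Pow(Add(5, -112), -1), Add(Rational(-47, 4), -112)))) = Add(-379371, Mul(-1, Mul(Pow(-107, -1), Rational(-495, 4)))) = Add(-379371, Mul(-1, Mul(Rational(-1, 107), Rational(-495, 4)))) = Add(-379371, Mul(-1, Rational(495, 428))) = Add(-379371, Rational(-495, 428)) = Rational(-162371283, 428)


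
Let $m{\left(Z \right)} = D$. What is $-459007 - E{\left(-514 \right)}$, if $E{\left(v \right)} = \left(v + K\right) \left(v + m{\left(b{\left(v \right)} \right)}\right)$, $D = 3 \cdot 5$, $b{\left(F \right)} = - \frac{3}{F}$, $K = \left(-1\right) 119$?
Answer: $-774874$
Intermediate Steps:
$K = -119$
$D = 15$
$m{\left(Z \right)} = 15$
$E{\left(v \right)} = \left(-119 + v\right) \left(15 + v\right)$ ($E{\left(v \right)} = \left(v - 119\right) \left(v + 15\right) = \left(-119 + v\right) \left(15 + v\right)$)
$-459007 - E{\left(-514 \right)} = -459007 - \left(-1785 + \left(-514\right)^{2} - -53456\right) = -459007 - \left(-1785 + 264196 + 53456\right) = -459007 - 315867 = -774874$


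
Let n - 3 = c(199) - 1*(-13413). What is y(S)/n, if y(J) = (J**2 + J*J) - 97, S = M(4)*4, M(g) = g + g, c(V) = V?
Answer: 1951/13615 ≈ 0.14330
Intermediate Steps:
M(g) = 2*g
S = 32 (S = (2*4)*4 = 8*4 = 32)
y(J) = -97 + 2*J**2 (y(J) = (J**2 + J**2) - 97 = 2*J**2 - 97 = -97 + 2*J**2)
n = 13615 (n = 3 + (199 - 1*(-13413)) = 3 + (199 + 13413) = 3 + 13612 = 13615)
y(S)/n = (-97 + 2*32**2)/13615 = (-97 + 2*1024)*(1/13615) = (-97 + 2048)*(1/13615) = 1951*(1/13615) = 1951/13615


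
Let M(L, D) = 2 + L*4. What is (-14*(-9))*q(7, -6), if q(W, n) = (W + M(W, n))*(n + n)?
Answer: -55944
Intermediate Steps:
M(L, D) = 2 + 4*L
q(W, n) = 2*n*(2 + 5*W) (q(W, n) = (W + (2 + 4*W))*(n + n) = (2 + 5*W)*(2*n) = 2*n*(2 + 5*W))
(-14*(-9))*q(7, -6) = (-14*(-9))*(2*(-6)*(2 + 5*7)) = 126*(2*(-6)*(2 + 35)) = 126*(2*(-6)*37) = 126*(-444) = -55944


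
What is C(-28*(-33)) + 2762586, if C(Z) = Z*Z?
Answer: 3616362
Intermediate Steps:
C(Z) = Z**2
C(-28*(-33)) + 2762586 = (-28*(-33))**2 + 2762586 = 924**2 + 2762586 = 853776 + 2762586 = 3616362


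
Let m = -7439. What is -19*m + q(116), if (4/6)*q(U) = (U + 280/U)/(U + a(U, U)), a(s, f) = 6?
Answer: 500069609/3538 ≈ 1.4134e+5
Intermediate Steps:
q(U) = 3*(U + 280/U)/(2*(6 + U)) (q(U) = 3*((U + 280/U)/(U + 6))/2 = 3*((U + 280/U)/(6 + U))/2 = 3*(U + 280/U)/(2*(6 + U)))
-19*m + q(116) = -19*(-7439) + (3/2)*(280 + 116²)/(116*(6 + 116)) = 141341 + (3/2)*(1/116)*(280 + 13456)/122 = 141341 + (3/2)*(1/116)*(1/122)*13736 = 141341 + 5151/3538 = 500069609/3538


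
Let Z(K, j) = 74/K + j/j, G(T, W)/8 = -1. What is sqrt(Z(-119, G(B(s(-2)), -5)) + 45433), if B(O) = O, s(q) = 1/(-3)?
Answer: 2*sqrt(160845517)/119 ≈ 213.15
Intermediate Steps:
s(q) = -1/3 (s(q) = 1*(-1/3) = -1/3)
G(T, W) = -8 (G(T, W) = 8*(-1) = -8)
Z(K, j) = 1 + 74/K (Z(K, j) = 74/K + 1 = 1 + 74/K)
sqrt(Z(-119, G(B(s(-2)), -5)) + 45433) = sqrt((74 - 119)/(-119) + 45433) = sqrt(-1/119*(-45) + 45433) = sqrt(45/119 + 45433) = sqrt(5406572/119) = 2*sqrt(160845517)/119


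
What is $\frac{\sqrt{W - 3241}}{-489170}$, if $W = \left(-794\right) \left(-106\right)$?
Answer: $- \frac{\sqrt{80923}}{489170} \approx -0.00058154$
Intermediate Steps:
$W = 84164$
$\frac{\sqrt{W - 3241}}{-489170} = \frac{\sqrt{84164 - 3241}}{-489170} = \sqrt{80923} \left(- \frac{1}{489170}\right) = - \frac{\sqrt{80923}}{489170}$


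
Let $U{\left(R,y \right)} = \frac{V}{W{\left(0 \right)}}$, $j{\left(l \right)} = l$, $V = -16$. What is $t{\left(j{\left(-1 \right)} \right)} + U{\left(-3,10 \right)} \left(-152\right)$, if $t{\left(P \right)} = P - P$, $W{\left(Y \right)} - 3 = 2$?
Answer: $\frac{2432}{5} \approx 486.4$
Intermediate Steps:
$W{\left(Y \right)} = 5$ ($W{\left(Y \right)} = 3 + 2 = 5$)
$U{\left(R,y \right)} = - \frac{16}{5}$
$t{\left(P \right)} = 0$
$t{\left(j{\left(-1 \right)} \right)} + U{\left(-3,10 \right)} \left(-152\right) = 0 - - \frac{2432}{5} = 0 + \frac{2432}{5} = \frac{2432}{5}$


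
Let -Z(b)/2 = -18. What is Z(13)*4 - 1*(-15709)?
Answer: 15853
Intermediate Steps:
Z(b) = 36 (Z(b) = -2*(-18) = 36)
Z(13)*4 - 1*(-15709) = 36*4 - 1*(-15709) = 144 + 15709 = 15853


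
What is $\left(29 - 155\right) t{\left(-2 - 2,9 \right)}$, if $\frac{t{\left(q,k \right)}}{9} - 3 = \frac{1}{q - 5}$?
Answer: $-3276$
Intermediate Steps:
$t{\left(q,k \right)} = 27 + \frac{9}{-5 + q}$ ($t{\left(q,k \right)} = 27 + \frac{9}{q - 5} = 27 + \frac{9}{-5 + q}$)
$\left(29 - 155\right) t{\left(-2 - 2,9 \right)} = \left(29 - 155\right) \frac{9 \left(-14 + 3 \left(-2 - 2\right)\right)}{-5 - 4} = - 126 \frac{9 \left(-14 + 3 \left(-2 - 2\right)\right)}{-5 - 4} = - 126 \frac{9 \left(-14 + 3 \left(-4\right)\right)}{-5 - 4} = - 126 \frac{9 \left(-14 - 12\right)}{-9} = - 126 \cdot 9 \left(- \frac{1}{9}\right) \left(-26\right) = \left(-126\right) 26 = -3276$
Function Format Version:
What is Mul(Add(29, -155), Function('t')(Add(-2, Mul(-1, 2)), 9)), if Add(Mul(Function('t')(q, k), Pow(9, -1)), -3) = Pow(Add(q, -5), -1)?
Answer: -3276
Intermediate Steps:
Function('t')(q, k) = Add(27, Mul(9, Pow(Add(-5, q), -1))) (Function('t')(q, k) = Add(27, Mul(9, Pow(Add(q, -5), -1))) = Add(27, Mul(9, Pow(Add(-5, q), -1))))
Mul(Add(29, -155), Function('t')(Add(-2, Mul(-1, 2)), 9)) = Mul(Add(29, -155), Mul(9, Pow(Add(-5, Add(-2, Mul(-1, 2))), -1), Add(-14, Mul(3, Add(-2, Mul(-1, 2)))))) = Mul(-126, Mul(9, Pow(Add(-5, Add(-2, -2)), -1), Add(-14, Mul(3, Add(-2, -2))))) = Mul(-126, Mul(9, Pow(Add(-5, -4), -1), Add(-14, Mul(3, -4)))) = Mul(-126, Mul(9, Pow(-9, -1), Add(-14, -12))) = Mul(-126, Mul(9, Rational(-1, 9), -26)) = Mul(-126, 26) = -3276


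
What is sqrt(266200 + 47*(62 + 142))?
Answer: 2*sqrt(68947) ≈ 525.16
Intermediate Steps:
sqrt(266200 + 47*(62 + 142)) = sqrt(266200 + 47*204) = sqrt(266200 + 9588) = sqrt(275788) = 2*sqrt(68947)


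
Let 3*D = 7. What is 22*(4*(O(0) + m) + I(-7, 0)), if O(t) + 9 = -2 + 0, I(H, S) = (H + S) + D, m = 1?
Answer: -2948/3 ≈ -982.67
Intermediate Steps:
D = 7/3 (D = (⅓)*7 = 7/3 ≈ 2.3333)
I(H, S) = 7/3 + H + S (I(H, S) = (H + S) + 7/3 = 7/3 + H + S)
O(t) = -11 (O(t) = -9 + (-2 + 0) = -9 - 2 = -11)
22*(4*(O(0) + m) + I(-7, 0)) = 22*(4*(-11 + 1) + (7/3 - 7 + 0)) = 22*(4*(-10) - 14/3) = 22*(-40 - 14/3) = 22*(-134/3) = -2948/3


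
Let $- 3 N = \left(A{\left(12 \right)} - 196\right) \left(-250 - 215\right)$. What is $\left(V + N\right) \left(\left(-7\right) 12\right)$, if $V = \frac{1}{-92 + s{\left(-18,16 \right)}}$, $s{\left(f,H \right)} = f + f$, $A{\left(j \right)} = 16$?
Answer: $\frac{74995221}{32} \approx 2.3436 \cdot 10^{6}$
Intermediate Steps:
$s{\left(f,H \right)} = 2 f$
$N = -27900$ ($N = - \frac{\left(16 - 196\right) \left(-250 - 215\right)}{3} = - \frac{\left(-180\right) \left(-465\right)}{3} = \left(- \frac{1}{3}\right) 83700 = -27900$)
$V = - \frac{1}{128}$ ($V = \frac{1}{-92 + 2 \left(-18\right)} = \frac{1}{-92 - 36} = \frac{1}{-128} = - \frac{1}{128} \approx -0.0078125$)
$\left(V + N\right) \left(\left(-7\right) 12\right) = \left(- \frac{1}{128} - 27900\right) \left(\left(-7\right) 12\right) = \left(- \frac{3571201}{128}\right) \left(-84\right) = \frac{74995221}{32}$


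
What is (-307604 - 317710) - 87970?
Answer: -713284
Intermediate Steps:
(-307604 - 317710) - 87970 = -625314 - 87970 = -713284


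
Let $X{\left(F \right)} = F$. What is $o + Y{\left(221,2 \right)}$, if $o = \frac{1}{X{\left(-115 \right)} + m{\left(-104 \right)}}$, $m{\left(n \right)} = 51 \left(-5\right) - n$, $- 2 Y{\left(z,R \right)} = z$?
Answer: $- \frac{14697}{133} \approx -110.5$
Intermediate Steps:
$Y{\left(z,R \right)} = - \frac{z}{2}$
$m{\left(n \right)} = -255 - n$
$o = - \frac{1}{266}$ ($o = \frac{1}{-115 - 151} = \frac{1}{-266} = - \frac{1}{266} \approx -0.0037594$)
$o + Y{\left(221,2 \right)} = - \frac{1}{266} - \frac{221}{2} = - \frac{14697}{133}$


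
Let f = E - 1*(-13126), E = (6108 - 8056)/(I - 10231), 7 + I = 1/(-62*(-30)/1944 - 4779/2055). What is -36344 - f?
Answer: -19233651659707/388792757 ≈ -49470.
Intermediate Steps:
I = -1174207/151891 (I = -7 + 1/(-62*(-30)/1944 - 4779/2055) = -7 + 1/(1860*(1/1944) - 4779*1/2055) = -7 + 1/(155/162 - 1593/685) = -7 + 1/(-151891/110970) = -7 - 110970/151891 = -1174207/151891 ≈ -7.7306)
E = 73970917/388792757 (E = (6108 - 8056)/(-1174207/151891 - 10231) = -1948/(-1555171028/151891) = -1948*(-151891/1555171028) = 73970917/388792757 ≈ 0.19026)
f = 5103367699299/388792757 (f = 73970917/388792757 - 1*(-13126) = 73970917/388792757 + 13126 = 5103367699299/388792757 ≈ 13126.)
-36344 - f = -36344 - 1*5103367699299/388792757 = -36344 - 5103367699299/388792757 = -19233651659707/388792757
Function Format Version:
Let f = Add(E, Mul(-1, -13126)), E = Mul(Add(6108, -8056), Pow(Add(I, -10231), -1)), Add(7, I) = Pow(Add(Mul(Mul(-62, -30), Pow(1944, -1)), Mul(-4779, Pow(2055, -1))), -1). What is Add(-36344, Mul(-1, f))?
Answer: Rational(-19233651659707, 388792757) ≈ -49470.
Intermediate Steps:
I = Rational(-1174207, 151891) (I = Add(-7, Pow(Add(Mul(Mul(-62, -30), Pow(1944, -1)), Mul(-4779, Pow(2055, -1))), -1)) = Add(-7, Pow(Add(Mul(1860, Rational(1, 1944)), Mul(-4779, Rational(1, 2055))), -1)) = Add(-7, Pow(Add(Rational(155, 162), Rational(-1593, 685)), -1)) = Add(-7, Pow(Rational(-151891, 110970), -1)) = Add(-7, Rational(-110970, 151891)) = Rational(-1174207, 151891) ≈ -7.7306)
E = Rational(73970917, 388792757) (E = Mul(Add(6108, -8056), Pow(Add(Rational(-1174207, 151891), -10231), -1)) = Mul(-1948, Pow(Rational(-1555171028, 151891), -1)) = Mul(-1948, Rational(-151891, 1555171028)) = Rational(73970917, 388792757) ≈ 0.19026)
f = Rational(5103367699299, 388792757) (f = Add(Rational(73970917, 388792757), Mul(-1, -13126)) = Add(Rational(73970917, 388792757), 13126) = Rational(5103367699299, 388792757) ≈ 13126.)
Add(-36344, Mul(-1, f)) = Add(-36344, Mul(-1, Rational(5103367699299, 388792757))) = Add(-36344, Rational(-5103367699299, 388792757)) = Rational(-19233651659707, 388792757)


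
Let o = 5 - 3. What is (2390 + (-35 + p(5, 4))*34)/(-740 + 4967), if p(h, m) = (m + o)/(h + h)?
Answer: 2034/7045 ≈ 0.28872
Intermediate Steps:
o = 2
p(h, m) = (2 + m)/(2*h) (p(h, m) = (m + 2)/(h + h) = (2 + m)/((2*h)) = (2 + m)*(1/(2*h)) = (2 + m)/(2*h))
(2390 + (-35 + p(5, 4))*34)/(-740 + 4967) = (2390 + (-35 + (½)*(2 + 4)/5)*34)/(-740 + 4967) = (2390 + (-35 + (½)*(⅕)*6)*34)/4227 = (2390 + (-35 + ⅗)*34)*(1/4227) = (2390 - 172/5*34)*(1/4227) = (2390 - 5848/5)*(1/4227) = (6102/5)*(1/4227) = 2034/7045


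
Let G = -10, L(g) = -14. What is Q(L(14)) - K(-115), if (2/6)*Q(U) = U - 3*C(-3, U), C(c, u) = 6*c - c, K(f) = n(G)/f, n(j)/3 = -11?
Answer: 10662/115 ≈ 92.713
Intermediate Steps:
n(j) = -33 (n(j) = 3*(-11) = -33)
K(f) = -33/f
C(c, u) = 5*c
Q(U) = 135 + 3*U (Q(U) = 3*(U - 15*(-3)) = 3*(U - 3*(-15)) = 3*(U + 45) = 3*(45 + U) = 135 + 3*U)
Q(L(14)) - K(-115) = (135 + 3*(-14)) - (-33)/(-115) = (135 - 42) - (-33)*(-1)/115 = 93 - 1*33/115 = 93 - 33/115 = 10662/115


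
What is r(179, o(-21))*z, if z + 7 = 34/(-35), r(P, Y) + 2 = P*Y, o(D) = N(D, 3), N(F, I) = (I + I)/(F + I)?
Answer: 3441/7 ≈ 491.57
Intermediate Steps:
N(F, I) = 2*I/(F + I) (N(F, I) = (2*I)/(F + I) = 2*I/(F + I))
o(D) = 6/(3 + D) (o(D) = 2*3/(D + 3) = 2*3/(3 + D) = 6/(3 + D))
r(P, Y) = -2 + P*Y
z = -279/35 (z = -7 + 34/(-35) = -7 + 34*(-1/35) = -7 - 34/35 = -279/35 ≈ -7.9714)
r(179, o(-21))*z = (-2 + 179*(6/(3 - 21)))*(-279/35) = (-2 + 179*(6/(-18)))*(-279/35) = (-2 + 179*(6*(-1/18)))*(-279/35) = (-2 + 179*(-1/3))*(-279/35) = (-2 - 179/3)*(-279/35) = -185/3*(-279/35) = 3441/7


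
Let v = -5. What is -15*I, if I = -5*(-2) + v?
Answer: -75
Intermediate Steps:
I = 5 (I = -5*(-2) - 5 = 10 - 5 = 5)
-15*I = -15*5 = -75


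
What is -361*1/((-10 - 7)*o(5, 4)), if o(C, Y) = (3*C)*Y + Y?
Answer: 361/1088 ≈ 0.33180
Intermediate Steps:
o(C, Y) = Y + 3*C*Y (o(C, Y) = 3*C*Y + Y = Y + 3*C*Y)
-361*1/((-10 - 7)*o(5, 4)) = -361*1/(4*(1 + 3*5)*(-10 - 7)) = -361*(-1/(68*(1 + 15))) = -361/((4*16)*(-17)) = -361/(64*(-17)) = -361/(-1088) = -361*(-1/1088) = 361/1088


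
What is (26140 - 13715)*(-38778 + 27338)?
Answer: -142142000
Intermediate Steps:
(26140 - 13715)*(-38778 + 27338) = 12425*(-11440) = -142142000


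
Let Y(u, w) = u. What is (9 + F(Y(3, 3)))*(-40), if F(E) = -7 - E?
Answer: 40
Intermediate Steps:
(9 + F(Y(3, 3)))*(-40) = (9 + (-7 - 1*3))*(-40) = (9 + (-7 - 3))*(-40) = (9 - 10)*(-40) = -1*(-40) = 40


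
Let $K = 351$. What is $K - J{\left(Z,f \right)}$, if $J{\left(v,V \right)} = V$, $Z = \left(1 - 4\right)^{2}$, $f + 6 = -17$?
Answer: $374$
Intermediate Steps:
$f = -23$ ($f = -6 - 17 = -23$)
$Z = 9$ ($Z = \left(-3\right)^{2} = 9$)
$K - J{\left(Z,f \right)} = 351 - -23 = 351 + 23 = 374$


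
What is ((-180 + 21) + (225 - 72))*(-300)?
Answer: 1800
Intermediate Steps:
((-180 + 21) + (225 - 72))*(-300) = (-159 + 153)*(-300) = -6*(-300) = 1800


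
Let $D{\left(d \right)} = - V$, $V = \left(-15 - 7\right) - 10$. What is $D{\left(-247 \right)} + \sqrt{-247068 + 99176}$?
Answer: $32 + 2 i \sqrt{36973} \approx 32.0 + 384.57 i$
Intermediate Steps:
$V = -32$ ($V = -22 - 10 = -32$)
$D{\left(d \right)} = 32$ ($D{\left(d \right)} = \left(-1\right) \left(-32\right) = 32$)
$D{\left(-247 \right)} + \sqrt{-247068 + 99176} = 32 + \sqrt{-247068 + 99176} = 32 + \sqrt{-147892} = 32 + 2 i \sqrt{36973}$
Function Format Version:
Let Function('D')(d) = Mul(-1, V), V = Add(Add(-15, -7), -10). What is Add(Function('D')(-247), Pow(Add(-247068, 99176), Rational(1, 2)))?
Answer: Add(32, Mul(2, I, Pow(36973, Rational(1, 2)))) ≈ Add(32.000, Mul(384.57, I))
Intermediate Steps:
V = -32 (V = Add(-22, -10) = -32)
Function('D')(d) = 32 (Function('D')(d) = Mul(-1, -32) = 32)
Add(Function('D')(-247), Pow(Add(-247068, 99176), Rational(1, 2))) = Add(32, Pow(Add(-247068, 99176), Rational(1, 2))) = Add(32, Pow(-147892, Rational(1, 2))) = Add(32, Mul(2, I, Pow(36973, Rational(1, 2))))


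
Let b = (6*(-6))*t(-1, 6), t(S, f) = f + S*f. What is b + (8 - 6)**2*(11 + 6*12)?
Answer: 332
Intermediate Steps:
b = 0 (b = (6*(-6))*(6*(1 - 1)) = -216*0 = -36*0 = 0)
b + (8 - 6)**2*(11 + 6*12) = 0 + (8 - 6)**2*(11 + 6*12) = 0 + 2**2*(11 + 72) = 0 + 4*83 = 0 + 332 = 332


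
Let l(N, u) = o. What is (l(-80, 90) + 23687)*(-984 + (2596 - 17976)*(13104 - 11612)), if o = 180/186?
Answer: -16851294873688/31 ≈ -5.4359e+11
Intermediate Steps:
o = 30/31 (o = 180*(1/186) = 30/31 ≈ 0.96774)
l(N, u) = 30/31
(l(-80, 90) + 23687)*(-984 + (2596 - 17976)*(13104 - 11612)) = (30/31 + 23687)*(-984 + (2596 - 17976)*(13104 - 11612)) = 734327*(-984 - 15380*1492)/31 = 734327*(-984 - 22946960)/31 = (734327/31)*(-22947944) = -16851294873688/31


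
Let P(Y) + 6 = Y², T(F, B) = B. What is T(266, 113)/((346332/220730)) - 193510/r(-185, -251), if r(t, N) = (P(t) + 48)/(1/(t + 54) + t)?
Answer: 868115803034125/777338191182 ≈ 1116.8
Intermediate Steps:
P(Y) = -6 + Y²
r(t, N) = (42 + t²)/(t + 1/(54 + t)) (r(t, N) = ((-6 + t²) + 48)/(1/(t + 54) + t) = (42 + t²)/(1/(54 + t) + t) = (42 + t²)/(t + 1/(54 + t)))
T(266, 113)/((346332/220730)) - 193510/r(-185, -251) = 113/((346332/220730)) - 193510*(1 + (-185)² + 54*(-185))/(2268 + (-185)³ + 42*(-185) + 54*(-185)²) = 113/((346332*(1/220730))) - 193510*(1 + 34225 - 9990)/(2268 - 6331625 - 7770 + 54*34225) = 113/(173166/110365) - 193510*24236/(2268 - 6331625 - 7770 + 1848150) = 113*(110365/173166) - 193510/((1/24236)*(-4488977)) = 12471245/173166 - 193510/(-4488977/24236) = 12471245/173166 - 193510*(-24236/4488977) = 12471245/173166 + 4689908360/4488977 = 868115803034125/777338191182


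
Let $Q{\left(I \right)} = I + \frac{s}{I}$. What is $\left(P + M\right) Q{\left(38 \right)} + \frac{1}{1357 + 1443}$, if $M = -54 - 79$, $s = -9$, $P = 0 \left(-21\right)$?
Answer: $- \frac{14062999}{2800} \approx -5022.5$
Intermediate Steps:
$P = 0$
$M = -133$ ($M = -54 - 79 = -133$)
$Q{\left(I \right)} = I - \frac{9}{I}$
$\left(P + M\right) Q{\left(38 \right)} + \frac{1}{1357 + 1443} = \left(0 - 133\right) \left(38 - \frac{9}{38}\right) + \frac{1}{1357 + 1443} = - 133 \left(38 - \frac{9}{38}\right) + \frac{1}{2800} = \left(-133\right) \frac{1435}{38} + \frac{1}{2800} = - \frac{10045}{2} + \frac{1}{2800} = - \frac{14062999}{2800}$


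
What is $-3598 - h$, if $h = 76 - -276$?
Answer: $-3950$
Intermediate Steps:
$h = 352$ ($h = 76 + 276 = 352$)
$-3598 - h = -3598 - 352 = -3950$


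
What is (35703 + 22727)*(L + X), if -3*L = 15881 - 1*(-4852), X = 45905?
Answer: 2278419420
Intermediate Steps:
L = -6911 (L = -(15881 - 1*(-4852))/3 = -(15881 + 4852)/3 = -⅓*20733 = -6911)
(35703 + 22727)*(L + X) = (35703 + 22727)*(-6911 + 45905) = 58430*38994 = 2278419420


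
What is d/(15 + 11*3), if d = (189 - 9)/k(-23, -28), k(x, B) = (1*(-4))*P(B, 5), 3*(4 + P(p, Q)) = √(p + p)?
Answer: 27/160 + 9*I*√14/320 ≈ 0.16875 + 0.10523*I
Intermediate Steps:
P(p, Q) = -4 + √2*√p/3 (P(p, Q) = -4 + √(p + p)/3 = -4 + √(2*p)/3 = -4 + (√2*√p)/3 = -4 + √2*√p/3)
k(x, B) = 16 - 4*√2*√B/3 (k(x, B) = (1*(-4))*(-4 + √2*√B/3) = -4*(-4 + √2*√B/3) = 16 - 4*√2*√B/3)
d = 180/(16 - 8*I*√14/3) (d = (189 - 9)/(16 - 4*√2*√(-28)/3) = 180/(16 - 4*√2*2*I*√7/3) = 180/(16 - 8*I*√14/3) ≈ 8.1 + 5.0512*I)
d/(15 + 11*3) = (81/10 + 27*I*√14/20)/(15 + 11*3) = (81/10 + 27*I*√14/20)/(15 + 33) = (81/10 + 27*I*√14/20)/48 = (81/10 + 27*I*√14/20)*(1/48) = 27/160 + 9*I*√14/320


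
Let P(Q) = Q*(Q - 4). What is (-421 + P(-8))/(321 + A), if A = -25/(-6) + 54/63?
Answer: -13650/13693 ≈ -0.99686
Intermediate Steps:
P(Q) = Q*(-4 + Q)
A = 211/42 (A = -25*(-⅙) + 54*(1/63) = 25/6 + 6/7 = 211/42 ≈ 5.0238)
(-421 + P(-8))/(321 + A) = (-421 - 8*(-4 - 8))/(321 + 211/42) = (-421 - 8*(-12))/(13693/42) = (-421 + 96)*(42/13693) = -325*42/13693 = -13650/13693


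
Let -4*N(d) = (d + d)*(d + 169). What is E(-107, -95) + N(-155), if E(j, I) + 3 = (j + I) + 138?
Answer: 1018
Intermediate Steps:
E(j, I) = 135 + I + j (E(j, I) = -3 + ((j + I) + 138) = -3 + ((I + j) + 138) = -3 + (138 + I + j) = 135 + I + j)
N(d) = -d*(169 + d)/2 (N(d) = -(d + d)*(d + 169)/4 = -2*d*(169 + d)/4 = -d*(169 + d)/2)
E(-107, -95) + N(-155) = (135 - 95 - 107) - 1/2*(-155)*(169 - 155) = -67 - 1/2*(-155)*14 = -67 + 1085 = 1018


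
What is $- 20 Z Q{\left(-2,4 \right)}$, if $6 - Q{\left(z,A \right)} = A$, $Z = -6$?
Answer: $240$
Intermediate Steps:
$Q{\left(z,A \right)} = 6 - A$
$- 20 Z Q{\left(-2,4 \right)} = \left(-20\right) \left(-6\right) \left(6 - 4\right) = 120 \left(6 - 4\right) = 120 \cdot 2 = 240$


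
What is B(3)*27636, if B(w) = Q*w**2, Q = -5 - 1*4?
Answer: -2238516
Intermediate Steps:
Q = -9 (Q = -5 - 4 = -9)
B(w) = -9*w**2
B(3)*27636 = -9*3**2*27636 = -9*9*27636 = -81*27636 = -2238516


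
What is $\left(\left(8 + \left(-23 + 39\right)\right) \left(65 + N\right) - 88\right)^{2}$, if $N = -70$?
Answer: $43264$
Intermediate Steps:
$\left(\left(8 + \left(-23 + 39\right)\right) \left(65 + N\right) - 88\right)^{2} = \left(\left(8 + \left(-23 + 39\right)\right) \left(65 - 70\right) - 88\right)^{2} = \left(\left(8 + 16\right) \left(-5\right) - 88\right)^{2} = \left(24 \left(-5\right) - 88\right)^{2} = \left(-120 - 88\right)^{2} = \left(-208\right)^{2} = 43264$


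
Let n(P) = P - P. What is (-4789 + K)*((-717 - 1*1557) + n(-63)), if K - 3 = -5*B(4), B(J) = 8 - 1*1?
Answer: 10962954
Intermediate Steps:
B(J) = 7 (B(J) = 8 - 1 = 7)
n(P) = 0
K = -32 (K = 3 - 5*7 = 3 - 35 = -32)
(-4789 + K)*((-717 - 1*1557) + n(-63)) = (-4789 - 32)*((-717 - 1*1557) + 0) = -4821*((-717 - 1557) + 0) = -4821*(-2274 + 0) = -4821*(-2274) = 10962954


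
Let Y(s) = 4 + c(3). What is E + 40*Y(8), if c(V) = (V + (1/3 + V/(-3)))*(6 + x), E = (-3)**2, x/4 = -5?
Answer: -3413/3 ≈ -1137.7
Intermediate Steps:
x = -20 (x = 4*(-5) = -20)
E = 9
c(V) = -14/3 - 28*V/3 (c(V) = (V + (1/3 + V/(-3)))*(6 - 20) = (V + (1*(1/3) + V*(-1/3)))*(-14) = (V + (1/3 - V/3))*(-14) = (1/3 + 2*V/3)*(-14) = -14/3 - 28*V/3)
Y(s) = -86/3 (Y(s) = 4 + (-14/3 - 28/3*3) = 4 + (-14/3 - 28) = 4 - 98/3 = -86/3)
E + 40*Y(8) = 9 + 40*(-86/3) = 9 - 3440/3 = -3413/3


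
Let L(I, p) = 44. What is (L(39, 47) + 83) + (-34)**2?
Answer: 1283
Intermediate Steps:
(L(39, 47) + 83) + (-34)**2 = (44 + 83) + (-34)**2 = 127 + 1156 = 1283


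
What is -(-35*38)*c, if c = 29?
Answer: 38570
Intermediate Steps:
-(-35*38)*c = -(-35*38)*29 = -(-1330)*29 = -1*(-38570) = 38570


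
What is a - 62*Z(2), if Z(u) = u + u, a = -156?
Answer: -404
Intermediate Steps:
Z(u) = 2*u
a - 62*Z(2) = -156 - 124*2 = -156 - 62*4 = -156 - 248 = -404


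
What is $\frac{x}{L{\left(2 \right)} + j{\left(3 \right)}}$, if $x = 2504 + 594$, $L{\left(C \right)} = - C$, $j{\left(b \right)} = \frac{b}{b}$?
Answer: $-3098$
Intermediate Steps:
$j{\left(b \right)} = 1$
$x = 3098$
$\frac{x}{L{\left(2 \right)} + j{\left(3 \right)}} = \frac{3098}{\left(-1\right) 2 + 1} = \frac{3098}{-2 + 1} = \frac{3098}{-1} = 3098 \left(-1\right) = -3098$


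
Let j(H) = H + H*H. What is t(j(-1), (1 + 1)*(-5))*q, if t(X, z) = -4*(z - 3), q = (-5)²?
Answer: 1300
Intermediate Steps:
j(H) = H + H²
q = 25
t(X, z) = 12 - 4*z (t(X, z) = -4*(-3 + z) = 12 - 4*z)
t(j(-1), (1 + 1)*(-5))*q = (12 - 4*(1 + 1)*(-5))*25 = (12 - 8*(-5))*25 = (12 - 4*(-10))*25 = (12 + 40)*25 = 52*25 = 1300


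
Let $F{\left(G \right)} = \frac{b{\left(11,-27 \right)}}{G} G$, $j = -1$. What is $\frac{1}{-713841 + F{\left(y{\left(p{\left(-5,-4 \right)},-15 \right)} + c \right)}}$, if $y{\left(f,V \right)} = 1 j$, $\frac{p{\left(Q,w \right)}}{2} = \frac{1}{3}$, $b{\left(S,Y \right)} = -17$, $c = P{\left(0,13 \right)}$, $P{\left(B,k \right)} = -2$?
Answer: $- \frac{1}{713858} \approx -1.4008 \cdot 10^{-6}$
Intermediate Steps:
$c = -2$
$p{\left(Q,w \right)} = \frac{2}{3}$
$y{\left(f,V \right)} = -1$ ($y{\left(f,V \right)} = 1 \left(-1\right) = -1$)
$F{\left(G \right)} = -17$ ($F{\left(G \right)} = - \frac{17}{G} G = -17$)
$\frac{1}{-713841 + F{\left(y{\left(p{\left(-5,-4 \right)},-15 \right)} + c \right)}} = \frac{1}{-713841 - 17} = \frac{1}{-713858} = - \frac{1}{713858}$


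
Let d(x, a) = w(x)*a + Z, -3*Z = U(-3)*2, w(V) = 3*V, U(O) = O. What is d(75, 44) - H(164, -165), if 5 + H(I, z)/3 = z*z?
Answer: -71758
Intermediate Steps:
Z = 2 (Z = -(-1)*2 = -1/3*(-6) = 2)
H(I, z) = -15 + 3*z**2 (H(I, z) = -15 + 3*(z*z) = -15 + 3*z**2)
d(x, a) = 2 + 3*a*x (d(x, a) = (3*x)*a + 2 = 3*a*x + 2 = 2 + 3*a*x)
d(75, 44) - H(164, -165) = (2 + 3*44*75) - (-15 + 3*(-165)**2) = (2 + 9900) - (-15 + 3*27225) = 9902 - (-15 + 81675) = 9902 - 1*81660 = 9902 - 81660 = -71758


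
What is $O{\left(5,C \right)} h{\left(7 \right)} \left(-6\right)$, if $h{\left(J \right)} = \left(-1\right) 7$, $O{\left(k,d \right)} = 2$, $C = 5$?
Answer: $84$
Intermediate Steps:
$h{\left(J \right)} = -7$
$O{\left(5,C \right)} h{\left(7 \right)} \left(-6\right) = 2 \left(-7\right) \left(-6\right) = \left(-14\right) \left(-6\right) = 84$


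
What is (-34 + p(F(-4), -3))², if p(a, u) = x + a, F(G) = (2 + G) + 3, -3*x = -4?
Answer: 9025/9 ≈ 1002.8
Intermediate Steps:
x = 4/3 (x = -⅓*(-4) = 4/3 ≈ 1.3333)
F(G) = 5 + G
p(a, u) = 4/3 + a
(-34 + p(F(-4), -3))² = (-34 + (4/3 + (5 - 4)))² = (-34 + (4/3 + 1))² = (-34 + 7/3)² = (-95/3)² = 9025/9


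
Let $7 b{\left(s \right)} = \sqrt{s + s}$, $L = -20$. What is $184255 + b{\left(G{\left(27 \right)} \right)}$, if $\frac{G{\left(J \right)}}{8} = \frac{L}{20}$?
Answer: $184255 + \frac{4 i}{7} \approx 1.8426 \cdot 10^{5} + 0.57143 i$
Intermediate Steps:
$G{\left(J \right)} = -8$ ($G{\left(J \right)} = 8 \left(- \frac{20}{20}\right) = 8 \left(\left(-20\right) \frac{1}{20}\right) = 8 \left(-1\right) = -8$)
$b{\left(s \right)} = \frac{\sqrt{2} \sqrt{s}}{7}$ ($b{\left(s \right)} = \frac{\sqrt{s + s}}{7} = \frac{\sqrt{2 s}}{7} = \frac{\sqrt{2} \sqrt{s}}{7}$)
$184255 + b{\left(G{\left(27 \right)} \right)} = 184255 + \frac{\sqrt{2} \sqrt{-8}}{7} = 184255 + \frac{\sqrt{2} \cdot 2 i \sqrt{2}}{7} = 184255 + \frac{4 i}{7}$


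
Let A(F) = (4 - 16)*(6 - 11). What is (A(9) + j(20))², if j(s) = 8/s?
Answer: 91204/25 ≈ 3648.2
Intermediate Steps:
A(F) = 60 (A(F) = -12*(-5) = 60)
(A(9) + j(20))² = (60 + 8/20)² = (60 + 8*(1/20))² = (60 + ⅖)² = (302/5)² = 91204/25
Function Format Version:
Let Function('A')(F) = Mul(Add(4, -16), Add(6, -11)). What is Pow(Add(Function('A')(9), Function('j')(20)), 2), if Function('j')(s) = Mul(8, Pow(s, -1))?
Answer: Rational(91204, 25) ≈ 3648.2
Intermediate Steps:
Function('A')(F) = 60 (Function('A')(F) = Mul(-12, -5) = 60)
Pow(Add(Function('A')(9), Function('j')(20)), 2) = Pow(Add(60, Mul(8, Pow(20, -1))), 2) = Pow(Add(60, Mul(8, Rational(1, 20))), 2) = Pow(Add(60, Rational(2, 5)), 2) = Pow(Rational(302, 5), 2) = Rational(91204, 25)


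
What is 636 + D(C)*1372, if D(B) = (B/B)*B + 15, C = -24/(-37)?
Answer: 817920/37 ≈ 22106.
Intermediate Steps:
C = 24/37 (C = -24*(-1/37) = 24/37 ≈ 0.64865)
D(B) = 15 + B (D(B) = 1*B + 15 = B + 15 = 15 + B)
636 + D(C)*1372 = 636 + (15 + 24/37)*1372 = 636 + (579/37)*1372 = 636 + 794388/37 = 817920/37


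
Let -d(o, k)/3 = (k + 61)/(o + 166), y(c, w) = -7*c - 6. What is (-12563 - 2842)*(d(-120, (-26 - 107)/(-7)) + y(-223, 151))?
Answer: -549111225/23 ≈ -2.3874e+7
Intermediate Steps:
y(c, w) = -6 - 7*c
d(o, k) = -3*(61 + k)/(166 + o) (d(o, k) = -3*(k + 61)/(o + 166) = -3*(61 + k)/(166 + o))
(-12563 - 2842)*(d(-120, (-26 - 107)/(-7)) + y(-223, 151)) = (-12563 - 2842)*(3*(-61 - (-26 - 107)/(-7))/(166 - 120) + (-6 - 7*(-223))) = -15405*(3*(-61 - (-133)*(-1)/7)/46 + (-6 + 1561)) = -15405*(3*(1/46)*(-61 - 1*19) + 1555) = -15405*(3*(1/46)*(-61 - 19) + 1555) = -15405*(3*(1/46)*(-80) + 1555) = -15405*(-120/23 + 1555) = -15405*35645/23 = -549111225/23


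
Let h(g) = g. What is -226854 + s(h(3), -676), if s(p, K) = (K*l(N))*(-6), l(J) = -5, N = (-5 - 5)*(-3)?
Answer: -247134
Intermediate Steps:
N = 30 (N = -10*(-3) = 30)
s(p, K) = 30*K (s(p, K) = (K*(-5))*(-6) = -5*K*(-6) = 30*K)
-226854 + s(h(3), -676) = -226854 + 30*(-676) = -226854 - 20280 = -247134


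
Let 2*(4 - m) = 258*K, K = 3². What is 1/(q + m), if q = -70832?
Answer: -1/71989 ≈ -1.3891e-5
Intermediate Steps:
K = 9
m = -1157 (m = 4 - 129*9 = 4 - ½*2322 = 4 - 1161 = -1157)
1/(q + m) = 1/(-70832 - 1157) = 1/(-71989) = -1/71989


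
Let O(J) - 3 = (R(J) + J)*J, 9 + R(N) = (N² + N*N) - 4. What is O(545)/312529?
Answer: 324047193/312529 ≈ 1036.9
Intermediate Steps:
R(N) = -13 + 2*N² (R(N) = -9 + ((N² + N*N) - 4) = -9 + ((N² + N²) - 4) = -9 + (2*N² - 4) = -9 + (-4 + 2*N²) = -13 + 2*N²)
O(J) = 3 + J*(-13 + J + 2*J²) (O(J) = 3 + ((-13 + 2*J²) + J)*J = 3 + (-13 + J + 2*J²)*J = 3 + J*(-13 + J + 2*J²))
O(545)/312529 = (3 + 545² + 545*(-13 + 2*545²))/312529 = (3 + 297025 + 545*(-13 + 2*297025))*(1/312529) = (3 + 297025 + 545*(-13 + 594050))*(1/312529) = (3 + 297025 + 545*594037)*(1/312529) = (3 + 297025 + 323750165)*(1/312529) = 324047193*(1/312529) = 324047193/312529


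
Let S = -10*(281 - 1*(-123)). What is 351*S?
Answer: -1418040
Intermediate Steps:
S = -4040 (S = -10*(281 + 123) = -10*404 = -4040)
351*S = 351*(-4040) = -1418040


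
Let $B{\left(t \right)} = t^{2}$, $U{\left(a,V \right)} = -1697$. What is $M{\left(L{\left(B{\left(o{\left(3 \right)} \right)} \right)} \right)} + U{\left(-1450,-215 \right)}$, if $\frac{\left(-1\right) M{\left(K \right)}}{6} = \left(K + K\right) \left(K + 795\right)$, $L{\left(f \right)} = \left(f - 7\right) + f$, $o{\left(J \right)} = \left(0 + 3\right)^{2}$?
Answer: $-1768697$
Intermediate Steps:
$o{\left(J \right)} = 9$ ($o{\left(J \right)} = 3^{2} = 9$)
$L{\left(f \right)} = -7 + 2 f$ ($L{\left(f \right)} = \left(-7 + f\right) + f = -7 + 2 f$)
$M{\left(K \right)} = - 12 K \left(795 + K\right)$ ($M{\left(K \right)} = - 6 \left(K + K\right) \left(K + 795\right) = - 6 \cdot 2 K \left(795 + K\right) = - 12 K \left(795 + K\right)$)
$M{\left(L{\left(B{\left(o{\left(3 \right)} \right)} \right)} \right)} + U{\left(-1450,-215 \right)} = - 12 \left(-7 + 2 \cdot 9^{2}\right) \left(795 - \left(7 - 2 \cdot 9^{2}\right)\right) - 1697 = - 12 \left(-7 + 2 \cdot 81\right) \left(795 + \left(-7 + 2 \cdot 81\right)\right) - 1697 = - 12 \left(-7 + 162\right) \left(795 + \left(-7 + 162\right)\right) - 1697 = \left(-12\right) 155 \left(795 + 155\right) - 1697 = \left(-12\right) 155 \cdot 950 - 1697 = -1767000 - 1697 = -1768697$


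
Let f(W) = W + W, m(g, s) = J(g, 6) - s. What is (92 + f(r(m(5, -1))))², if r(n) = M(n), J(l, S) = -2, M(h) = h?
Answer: 8100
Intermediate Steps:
m(g, s) = -2 - s
r(n) = n
f(W) = 2*W
(92 + f(r(m(5, -1))))² = (92 + 2*(-2 - 1*(-1)))² = (92 + 2*(-2 + 1))² = (92 + 2*(-1))² = (92 - 2)² = 90² = 8100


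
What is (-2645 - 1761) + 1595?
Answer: -2811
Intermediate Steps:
(-2645 - 1761) + 1595 = -4406 + 1595 = -2811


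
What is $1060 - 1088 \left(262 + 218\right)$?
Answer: $-521180$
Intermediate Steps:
$1060 - 1088 \left(262 + 218\right) = 1060 - 522240 = -521180$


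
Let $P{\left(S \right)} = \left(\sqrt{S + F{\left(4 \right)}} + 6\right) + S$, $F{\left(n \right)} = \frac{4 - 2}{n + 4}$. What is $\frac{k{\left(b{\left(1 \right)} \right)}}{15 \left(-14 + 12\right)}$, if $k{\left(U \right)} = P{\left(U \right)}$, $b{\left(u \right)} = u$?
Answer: $- \frac{7}{30} - \frac{\sqrt{5}}{60} \approx -0.2706$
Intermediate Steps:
$F{\left(n \right)} = \frac{2}{4 + n}$
$P{\left(S \right)} = 6 + S + \sqrt{\frac{1}{4} + S}$ ($P{\left(S \right)} = \left(\sqrt{S + \frac{2}{4 + 4}} + 6\right) + S = \left(\sqrt{S + \frac{2}{8}} + 6\right) + S = \left(\sqrt{S + 2 \cdot \frac{1}{8}} + 6\right) + S = \left(\sqrt{S + \frac{1}{4}} + 6\right) + S = \left(\sqrt{\frac{1}{4} + S} + 6\right) + S = \left(6 + \sqrt{\frac{1}{4} + S}\right) + S = 6 + S + \sqrt{\frac{1}{4} + S}$)
$k{\left(U \right)} = 6 + U + \frac{\sqrt{1 + 4 U}}{2}$
$\frac{k{\left(b{\left(1 \right)} \right)}}{15 \left(-14 + 12\right)} = \frac{6 + 1 + \frac{\sqrt{1 + 4 \cdot 1}}{2}}{15 \left(-14 + 12\right)} = \frac{6 + 1 + \frac{\sqrt{1 + 4}}{2}}{15 \left(-2\right)} = \frac{6 + 1 + \frac{\sqrt{5}}{2}}{-30} = \left(7 + \frac{\sqrt{5}}{2}\right) \left(- \frac{1}{30}\right) = - \frac{7}{30} - \frac{\sqrt{5}}{60}$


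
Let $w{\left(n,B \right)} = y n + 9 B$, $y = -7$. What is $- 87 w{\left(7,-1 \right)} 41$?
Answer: $206886$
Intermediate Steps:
$w{\left(n,B \right)} = - 7 n + 9 B$
$- 87 w{\left(7,-1 \right)} 41 = - 87 \left(\left(-7\right) 7 + 9 \left(-1\right)\right) 41 = - 87 \left(-49 - 9\right) 41 = \left(-87\right) \left(-58\right) 41 = 5046 \cdot 41 = 206886$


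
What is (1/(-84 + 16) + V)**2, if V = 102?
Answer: 48094225/4624 ≈ 10401.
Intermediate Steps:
(1/(-84 + 16) + V)**2 = (1/(-84 + 16) + 102)**2 = (1/(-68) + 102)**2 = (-1/68 + 102)**2 = (6935/68)**2 = 48094225/4624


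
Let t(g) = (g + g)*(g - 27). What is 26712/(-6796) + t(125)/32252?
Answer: -43438339/13699037 ≈ -3.1709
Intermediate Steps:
t(g) = 2*g*(-27 + g) (t(g) = (2*g)*(-27 + g) = 2*g*(-27 + g))
26712/(-6796) + t(125)/32252 = 26712/(-6796) + (2*125*(-27 + 125))/32252 = 26712*(-1/6796) + (2*125*98)*(1/32252) = -6678/1699 + 24500*(1/32252) = -6678/1699 + 6125/8063 = -43438339/13699037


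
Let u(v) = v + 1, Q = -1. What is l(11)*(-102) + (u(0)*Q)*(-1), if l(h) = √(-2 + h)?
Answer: -305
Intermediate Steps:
u(v) = 1 + v
l(11)*(-102) + (u(0)*Q)*(-1) = √(-2 + 11)*(-102) + ((1 + 0)*(-1))*(-1) = √9*(-102) + (1*(-1))*(-1) = 3*(-102) - 1*(-1) = -306 + 1 = -305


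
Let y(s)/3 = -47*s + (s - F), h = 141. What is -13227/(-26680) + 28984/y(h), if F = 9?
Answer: -20622601/20794392 ≈ -0.99174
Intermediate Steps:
y(s) = -27 - 138*s (y(s) = 3*(-47*s + (s - 1*9)) = 3*(-47*s + (s - 9)) = 3*(-47*s + (-9 + s)) = 3*(-9 - 46*s) = -27 - 138*s)
-13227/(-26680) + 28984/y(h) = -13227/(-26680) + 28984/(-27 - 138*141) = -13227*(-1/26680) + 28984/(-27 - 19458) = 13227/26680 + 28984/(-19485) = 13227/26680 + 28984*(-1/19485) = 13227/26680 - 28984/19485 = -20622601/20794392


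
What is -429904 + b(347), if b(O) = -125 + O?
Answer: -429682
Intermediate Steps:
-429904 + b(347) = -429904 + (-125 + 347) = -429904 + 222 = -429682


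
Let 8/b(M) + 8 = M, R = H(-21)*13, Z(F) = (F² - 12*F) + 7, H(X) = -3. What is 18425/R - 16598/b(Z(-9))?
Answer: -15230492/39 ≈ -3.9053e+5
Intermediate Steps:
Z(F) = 7 + F² - 12*F
R = -39 (R = -3*13 = -39)
b(M) = 8/(-8 + M)
18425/R - 16598/b(Z(-9)) = 18425/(-39) - 16598/(8/(-8 + (7 + (-9)² - 12*(-9)))) = 18425*(-1/39) - 16598/(8/(-8 + (7 + 81 + 108))) = -18425/39 - 16598/(8/(-8 + 196)) = -18425/39 - 16598/(8/188) = -18425/39 - 16598/(8*(1/188)) = -18425/39 - 16598/2/47 = -18425/39 - 16598*47/2 = -18425/39 - 390053 = -15230492/39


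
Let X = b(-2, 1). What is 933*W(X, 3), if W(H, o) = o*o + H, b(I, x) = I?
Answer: 6531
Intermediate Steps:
X = -2
W(H, o) = H + o² (W(H, o) = o² + H = H + o²)
933*W(X, 3) = 933*(-2 + 3²) = 933*(-2 + 9) = 933*7 = 6531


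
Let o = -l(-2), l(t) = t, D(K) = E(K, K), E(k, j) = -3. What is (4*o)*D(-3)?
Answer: -24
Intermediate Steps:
D(K) = -3
o = 2 (o = -1*(-2) = 2)
(4*o)*D(-3) = (4*2)*(-3) = 8*(-3) = -24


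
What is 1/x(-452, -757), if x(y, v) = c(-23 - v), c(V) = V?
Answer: 1/734 ≈ 0.0013624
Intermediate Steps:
x(y, v) = -23 - v
1/x(-452, -757) = 1/(-23 - 1*(-757)) = 1/(-23 + 757) = 1/734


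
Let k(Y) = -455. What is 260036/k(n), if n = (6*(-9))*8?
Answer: -37148/65 ≈ -571.51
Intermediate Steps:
n = -432 (n = -54*8 = -432)
260036/k(n) = 260036/(-455) = 260036*(-1/455) = -37148/65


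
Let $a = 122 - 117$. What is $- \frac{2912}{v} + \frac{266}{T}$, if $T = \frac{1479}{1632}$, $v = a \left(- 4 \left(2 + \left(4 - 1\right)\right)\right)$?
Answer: $\frac{233912}{725} \approx 322.64$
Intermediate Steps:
$a = 5$
$v = -100$ ($v = 5 \left(- 4 \left(2 + \left(4 - 1\right)\right)\right) = 5 \left(- 4 \left(2 + 3\right)\right) = 5 \left(\left(-4\right) 5\right) = 5 \left(-20\right) = -100$)
$T = \frac{29}{32}$ ($T = 1479 \cdot \frac{1}{1632} = \frac{29}{32} \approx 0.90625$)
$- \frac{2912}{v} + \frac{266}{T} = - \frac{2912}{-100} + \frac{266}{\frac{29}{32}} = \left(-2912\right) \left(- \frac{1}{100}\right) + 266 \cdot \frac{32}{29} = \frac{728}{25} + \frac{8512}{29} = \frac{233912}{725}$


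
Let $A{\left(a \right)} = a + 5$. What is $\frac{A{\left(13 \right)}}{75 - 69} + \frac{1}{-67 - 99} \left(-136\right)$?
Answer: $\frac{317}{83} \approx 3.8193$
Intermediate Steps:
$A{\left(a \right)} = 5 + a$
$\frac{A{\left(13 \right)}}{75 - 69} + \frac{1}{-67 - 99} \left(-136\right) = \frac{5 + 13}{75 - 69} + \frac{1}{-67 - 99} \left(-136\right) = \frac{18}{75 - 69} + \frac{1}{-166} \left(-136\right) = \frac{18}{6} - - \frac{68}{83} = 18 \cdot \frac{1}{6} + \frac{68}{83} = 3 + \frac{68}{83} = \frac{317}{83}$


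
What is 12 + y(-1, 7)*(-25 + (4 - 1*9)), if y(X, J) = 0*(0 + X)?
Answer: 12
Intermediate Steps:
y(X, J) = 0 (y(X, J) = 0*X = 0)
12 + y(-1, 7)*(-25 + (4 - 1*9)) = 12 + 0*(-25 + (4 - 1*9)) = 12 + 0*(-25 + (4 - 9)) = 12 + 0*(-25 - 5) = 12 + 0*(-30) = 12 + 0 = 12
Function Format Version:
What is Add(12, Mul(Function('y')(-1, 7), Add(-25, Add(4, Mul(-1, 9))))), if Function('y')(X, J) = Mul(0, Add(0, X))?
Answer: 12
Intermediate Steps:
Function('y')(X, J) = 0 (Function('y')(X, J) = Mul(0, X) = 0)
Add(12, Mul(Function('y')(-1, 7), Add(-25, Add(4, Mul(-1, 9))))) = Add(12, Mul(0, Add(-25, Add(4, Mul(-1, 9))))) = Add(12, Mul(0, Add(-25, Add(4, -9)))) = Add(12, Mul(0, Add(-25, -5))) = Add(12, Mul(0, -30)) = Add(12, 0) = 12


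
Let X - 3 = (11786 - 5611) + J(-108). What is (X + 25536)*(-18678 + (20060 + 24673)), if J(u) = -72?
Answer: 824432310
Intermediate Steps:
X = 6106 (X = 3 + ((11786 - 5611) - 72) = 3 + (6175 - 72) = 3 + 6103 = 6106)
(X + 25536)*(-18678 + (20060 + 24673)) = (6106 + 25536)*(-18678 + (20060 + 24673)) = 31642*(-18678 + 44733) = 31642*26055 = 824432310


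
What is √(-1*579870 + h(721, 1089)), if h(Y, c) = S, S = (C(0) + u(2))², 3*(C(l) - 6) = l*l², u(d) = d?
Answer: I*√579806 ≈ 761.45*I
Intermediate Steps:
C(l) = 6 + l³/3 (C(l) = 6 + (l*l²)/3 = 6 + l³/3)
S = 64 (S = ((6 + (⅓)*0³) + 2)² = ((6 + (⅓)*0) + 2)² = ((6 + 0) + 2)² = (6 + 2)² = 8² = 64)
h(Y, c) = 64
√(-1*579870 + h(721, 1089)) = √(-1*579870 + 64) = √(-579870 + 64) = √(-579806) = I*√579806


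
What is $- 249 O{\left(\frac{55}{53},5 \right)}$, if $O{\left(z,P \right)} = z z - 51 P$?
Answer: $\frac{177604230}{2809} \approx 63227.0$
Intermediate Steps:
$O{\left(z,P \right)} = z^{2} - 51 P$
$- 249 O{\left(\frac{55}{53},5 \right)} = - 249 \left(\left(\frac{55}{53}\right)^{2} - 255\right) = - 249 \left(\frac{3025}{2809} - 255\right) = \left(-249\right) \left(- \frac{713270}{2809}\right) = \frac{177604230}{2809}$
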